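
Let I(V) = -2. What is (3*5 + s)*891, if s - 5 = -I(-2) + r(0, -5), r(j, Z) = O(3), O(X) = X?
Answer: 22275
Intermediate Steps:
r(j, Z) = 3
s = 10 (s = 5 + (-1*(-2) + 3) = 5 + (2 + 3) = 5 + 5 = 10)
(3*5 + s)*891 = (3*5 + 10)*891 = (15 + 10)*891 = 25*891 = 22275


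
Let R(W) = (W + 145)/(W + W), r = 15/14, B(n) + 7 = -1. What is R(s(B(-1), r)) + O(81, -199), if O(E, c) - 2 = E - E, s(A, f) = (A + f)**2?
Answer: 75465/18818 ≈ 4.0103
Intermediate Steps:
B(n) = -8 (B(n) = -7 - 1 = -8)
r = 15/14 (r = 15*(1/14) = 15/14 ≈ 1.0714)
O(E, c) = 2 (O(E, c) = 2 + (E - E) = 2 + 0 = 2)
R(W) = (145 + W)/(2*W) (R(W) = (145 + W)/((2*W)) = (145 + W)*(1/(2*W)) = (145 + W)/(2*W))
R(s(B(-1), r)) + O(81, -199) = (145 + (-8 + 15/14)**2)/(2*((-8 + 15/14)**2)) + 2 = (145 + (-97/14)**2)/(2*((-97/14)**2)) + 2 = (145 + 9409/196)/(2*(9409/196)) + 2 = (1/2)*(196/9409)*(37829/196) + 2 = 37829/18818 + 2 = 75465/18818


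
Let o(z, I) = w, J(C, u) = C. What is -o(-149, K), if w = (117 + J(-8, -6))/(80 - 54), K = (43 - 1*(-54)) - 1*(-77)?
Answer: -109/26 ≈ -4.1923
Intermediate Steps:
K = 174 (K = (43 + 54) + 77 = 97 + 77 = 174)
w = 109/26 (w = (117 - 8)/(80 - 54) = 109/26 ≈ 4.1923)
o(z, I) = 109/26
-o(-149, K) = -1*109/26 = -109/26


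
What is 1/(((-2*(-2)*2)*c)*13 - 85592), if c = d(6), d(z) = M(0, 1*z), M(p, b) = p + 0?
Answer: -1/85592 ≈ -1.1683e-5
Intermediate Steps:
M(p, b) = p
d(z) = 0
c = 0
1/(((-2*(-2)*2)*c)*13 - 85592) = 1/(((-2*(-2)*2)*0)*13 - 85592) = 1/(((4*2)*0)*13 - 85592) = 1/((8*0)*13 - 85592) = 1/(0*13 - 85592) = 1/(0 - 85592) = 1/(-85592) = -1/85592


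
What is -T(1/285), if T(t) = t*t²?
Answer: -1/23149125 ≈ -4.3198e-8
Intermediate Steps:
T(t) = t³
-T(1/285) = -(1/285)³ = -1*1/23149125 = -1/23149125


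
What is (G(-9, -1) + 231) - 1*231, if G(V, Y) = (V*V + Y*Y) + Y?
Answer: 81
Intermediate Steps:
G(V, Y) = Y + V² + Y² (G(V, Y) = (V² + Y²) + Y = Y + V² + Y²)
(G(-9, -1) + 231) - 1*231 = ((-1 + (-9)² + (-1)²) + 231) - 1*231 = ((-1 + 81 + 1) + 231) - 231 = (81 + 231) - 231 = 312 - 231 = 81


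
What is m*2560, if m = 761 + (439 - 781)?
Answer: 1072640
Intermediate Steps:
m = 419 (m = 761 - 342 = 419)
m*2560 = 419*2560 = 1072640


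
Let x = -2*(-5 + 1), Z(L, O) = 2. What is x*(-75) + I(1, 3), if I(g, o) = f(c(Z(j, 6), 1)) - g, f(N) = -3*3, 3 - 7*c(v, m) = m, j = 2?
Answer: -610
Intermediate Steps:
c(v, m) = 3/7 - m/7
f(N) = -9
I(g, o) = -9 - g
x = 8 (x = -2*(-4) = 8)
x*(-75) + I(1, 3) = 8*(-75) + (-9 - 1*1) = -600 + (-9 - 1) = -600 - 10 = -610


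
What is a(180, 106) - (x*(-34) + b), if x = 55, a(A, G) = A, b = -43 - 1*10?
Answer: 2103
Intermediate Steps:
b = -53 (b = -43 - 10 = -53)
a(180, 106) - (x*(-34) + b) = 180 - (55*(-34) - 53) = 180 - (-1870 - 53) = 180 - 1*(-1923) = 180 + 1923 = 2103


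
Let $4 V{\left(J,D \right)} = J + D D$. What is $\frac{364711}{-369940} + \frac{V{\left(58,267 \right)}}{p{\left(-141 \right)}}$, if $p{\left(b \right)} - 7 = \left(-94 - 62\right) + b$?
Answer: $- \frac{1340858697}{21456520} \approx -62.492$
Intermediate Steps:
$V{\left(J,D \right)} = \frac{J}{4} + \frac{D^{2}}{4}$ ($V{\left(J,D \right)} = \frac{J + D D}{4} = \frac{J + D^{2}}{4} = \frac{J}{4} + \frac{D^{2}}{4}$)
$p{\left(b \right)} = -149 + b$ ($p{\left(b \right)} = 7 + \left(\left(-94 - 62\right) + b\right) = 7 + \left(-156 + b\right) = -149 + b$)
$\frac{364711}{-369940} + \frac{V{\left(58,267 \right)}}{p{\left(-141 \right)}} = \frac{364711}{-369940} + \frac{\frac{1}{4} \cdot 58 + \frac{267^{2}}{4}}{-149 - 141} = 364711 \left(- \frac{1}{369940}\right) + \frac{\frac{29}{2} + \frac{1}{4} \cdot 71289}{-290} = - \frac{364711}{369940} + \left(\frac{29}{2} + \frac{71289}{4}\right) \left(- \frac{1}{290}\right) = - \frac{364711}{369940} + \frac{71347}{4} \left(- \frac{1}{290}\right) = - \frac{364711}{369940} - \frac{71347}{1160} = - \frac{1340858697}{21456520}$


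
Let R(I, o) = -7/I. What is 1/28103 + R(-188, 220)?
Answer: 196909/5283364 ≈ 0.037270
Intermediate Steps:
1/28103 + R(-188, 220) = 1/28103 - 7/(-188) = 1/28103 - 7*(-1/188) = 1/28103 + 7/188 = 196909/5283364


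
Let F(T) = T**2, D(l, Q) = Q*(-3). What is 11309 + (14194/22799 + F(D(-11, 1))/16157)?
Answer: 4166051714536/368363443 ≈ 11310.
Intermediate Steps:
D(l, Q) = -3*Q
11309 + (14194/22799 + F(D(-11, 1))/16157) = 11309 + (14194/22799 + (-3*1)**2/16157) = 11309 + (14194*(1/22799) + (-3)**2*(1/16157)) = 11309 + (14194/22799 + 9*(1/16157)) = 11309 + (14194/22799 + 9/16157) = 11309 + 229537649/368363443 = 4166051714536/368363443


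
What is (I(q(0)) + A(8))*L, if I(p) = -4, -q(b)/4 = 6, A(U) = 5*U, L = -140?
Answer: -5040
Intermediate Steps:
q(b) = -24 (q(b) = -4*6 = -24)
(I(q(0)) + A(8))*L = (-4 + 5*8)*(-140) = (-4 + 40)*(-140) = 36*(-140) = -5040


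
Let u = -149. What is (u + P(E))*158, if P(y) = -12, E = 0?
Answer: -25438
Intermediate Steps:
(u + P(E))*158 = (-149 - 12)*158 = -161*158 = -25438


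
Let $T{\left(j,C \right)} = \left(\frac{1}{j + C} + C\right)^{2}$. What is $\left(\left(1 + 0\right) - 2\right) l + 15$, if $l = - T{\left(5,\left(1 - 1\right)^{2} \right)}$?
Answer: $\frac{376}{25} \approx 15.04$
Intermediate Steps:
$T{\left(j,C \right)} = \left(C + \frac{1}{C + j}\right)^{2}$ ($T{\left(j,C \right)} = \left(\frac{1}{C + j} + C\right)^{2} = \left(C + \frac{1}{C + j}\right)^{2}$)
$l = - \frac{1}{25}$ ($l = - \frac{\left(1 + \left(\left(1 - 1\right)^{2}\right)^{2} + \left(1 - 1\right)^{2} \cdot 5\right)^{2}}{\left(\left(1 - 1\right)^{2} + 5\right)^{2}} = - \frac{\left(1 + \left(0^{2}\right)^{2} + 0^{2} \cdot 5\right)^{2}}{\left(0^{2} + 5\right)^{2}} = - \frac{\left(1 + 0^{2} + 0 \cdot 5\right)^{2}}{\left(0 + 5\right)^{2}} = - \frac{\left(1 + 0 + 0\right)^{2}}{25} = - \frac{1^{2}}{25} = - \frac{1}{25} \approx -0.04$)
$\left(\left(1 + 0\right) - 2\right) l + 15 = \left(\left(1 + 0\right) - 2\right) \left(- \frac{1}{25}\right) + 15 = \left(1 - 2\right) \left(- \frac{1}{25}\right) + 15 = \left(-1\right) \left(- \frac{1}{25}\right) + 15 = \frac{1}{25} + 15 = \frac{376}{25}$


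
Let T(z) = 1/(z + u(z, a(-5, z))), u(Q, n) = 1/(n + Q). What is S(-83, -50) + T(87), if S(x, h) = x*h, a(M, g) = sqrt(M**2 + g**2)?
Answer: 361229494/87043 - sqrt(7594)/174086 ≈ 4150.0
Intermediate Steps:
u(Q, n) = 1/(Q + n)
T(z) = 1/(z + 1/(z + sqrt(25 + z**2))) (T(z) = 1/(z + 1/(z + sqrt((-5)**2 + z**2))) = 1/(z + 1/(z + sqrt(25 + z**2))))
S(x, h) = h*x
S(-83, -50) + T(87) = -50*(-83) + (87 + sqrt(25 + 87**2))/(1 + 87*(87 + sqrt(25 + 87**2))) = 4150 + (87 + sqrt(25 + 7569))/(1 + 87*(87 + sqrt(25 + 7569))) = 4150 + (87 + sqrt(7594))/(1 + 87*(87 + sqrt(7594))) = 4150 + (87 + sqrt(7594))/(1 + (7569 + 87*sqrt(7594))) = 4150 + (87 + sqrt(7594))/(7570 + 87*sqrt(7594))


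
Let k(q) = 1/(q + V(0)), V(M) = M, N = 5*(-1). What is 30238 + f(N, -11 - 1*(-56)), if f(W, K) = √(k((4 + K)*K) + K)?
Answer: 30238 + √496130/105 ≈ 30245.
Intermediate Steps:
N = -5
k(q) = 1/q (k(q) = 1/(q + 0) = 1/q)
f(W, K) = √(K + 1/(K*(4 + K))) (f(W, K) = √(1/((4 + K)*K) + K) = √(1/(K*(4 + K)) + K) = √(K + 1/(K*(4 + K))))
30238 + f(N, -11 - 1*(-56)) = 30238 + √((1 + (-11 - 1*(-56))²*(4 + (-11 - 1*(-56))))/((-11 - 1*(-56))*(4 + (-11 - 1*(-56))))) = 30238 + √((1 + (-11 + 56)²*(4 + (-11 + 56)))/((-11 + 56)*(4 + (-11 + 56)))) = 30238 + √((1 + 45²*(4 + 45))/(45*(4 + 45))) = 30238 + √((1/45)*(1 + 2025*49)/49) = 30238 + √((1/45)*(1/49)*(1 + 99225)) = 30238 + √((1/45)*(1/49)*99226) = 30238 + √(99226/2205) = 30238 + √496130/105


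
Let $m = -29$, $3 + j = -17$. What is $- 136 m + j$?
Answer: $3924$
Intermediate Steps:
$j = -20$ ($j = -3 - 17 = -20$)
$- 136 m + j = \left(-136\right) \left(-29\right) - 20 = 3944 - 20 = 3924$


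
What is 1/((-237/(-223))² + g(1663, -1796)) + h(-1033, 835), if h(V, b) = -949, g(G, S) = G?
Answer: -78534915975/82755496 ≈ -949.00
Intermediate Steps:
1/((-237/(-223))² + g(1663, -1796)) + h(-1033, 835) = 1/((-237/(-223))² + 1663) - 949 = 1/((-237*(-1/223))² + 1663) - 949 = 1/((237/223)² + 1663) - 949 = 1/(56169/49729 + 1663) - 949 = 1/(82755496/49729) - 949 = 49729/82755496 - 949 = -78534915975/82755496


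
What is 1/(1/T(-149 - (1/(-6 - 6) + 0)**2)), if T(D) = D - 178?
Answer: -47089/144 ≈ -327.01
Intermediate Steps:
T(D) = -178 + D
1/(1/T(-149 - (1/(-6 - 6) + 0)**2)) = 1/(1/(-178 + (-149 - (1/(-6 - 6) + 0)**2))) = 1/(1/(-178 + (-149 - (1/(-12) + 0)**2))) = 1/(1/(-178 + (-149 - (-1/12 + 0)**2))) = 1/(1/(-178 + (-149 - (-1/12)**2))) = 1/(1/(-178 + (-149 - 1*1/144))) = 1/(1/(-178 + (-149 - 1/144))) = 1/(1/(-178 - 21457/144)) = 1/(1/(-47089/144)) = 1/(-144/47089) = -47089/144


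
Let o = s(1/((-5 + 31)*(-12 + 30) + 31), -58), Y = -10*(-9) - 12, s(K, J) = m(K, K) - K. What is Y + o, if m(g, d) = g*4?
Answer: 38925/499 ≈ 78.006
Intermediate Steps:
m(g, d) = 4*g
s(K, J) = 3*K (s(K, J) = 4*K - K = 3*K)
Y = 78 (Y = 90 - 12 = 78)
o = 3/499 (o = 3/((-5 + 31)*(-12 + 30) + 31) = 3/(26*18 + 31) = 3/(468 + 31) = 3/499 ≈ 0.0060120)
Y + o = 78 + 3/499 = 38925/499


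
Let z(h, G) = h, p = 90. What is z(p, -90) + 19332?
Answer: 19422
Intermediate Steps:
z(p, -90) + 19332 = 90 + 19332 = 19422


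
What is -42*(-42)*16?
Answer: 28224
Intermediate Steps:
-42*(-42)*16 = 1764*16 = 28224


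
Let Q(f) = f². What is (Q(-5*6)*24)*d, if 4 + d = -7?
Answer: -237600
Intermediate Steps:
d = -11 (d = -4 - 7 = -11)
(Q(-5*6)*24)*d = ((-5*6)²*24)*(-11) = ((-30)²*24)*(-11) = (900*24)*(-11) = 21600*(-11) = -237600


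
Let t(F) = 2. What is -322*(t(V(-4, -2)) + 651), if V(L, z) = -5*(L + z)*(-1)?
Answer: -210266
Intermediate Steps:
V(L, z) = 5*L + 5*z (V(L, z) = (-5*L - 5*z)*(-1) = 5*L + 5*z)
-322*(t(V(-4, -2)) + 651) = -322*(2 + 651) = -322*653 = -210266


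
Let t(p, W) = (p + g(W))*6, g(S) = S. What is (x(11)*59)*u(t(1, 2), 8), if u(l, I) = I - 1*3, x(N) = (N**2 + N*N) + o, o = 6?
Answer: 73160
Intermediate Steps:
x(N) = 6 + 2*N**2 (x(N) = (N**2 + N*N) + 6 = (N**2 + N**2) + 6 = 2*N**2 + 6 = 6 + 2*N**2)
t(p, W) = 6*W + 6*p (t(p, W) = (p + W)*6 = (W + p)*6 = 6*W + 6*p)
u(l, I) = -3 + I (u(l, I) = I - 3 = -3 + I)
(x(11)*59)*u(t(1, 2), 8) = ((6 + 2*11**2)*59)*(-3 + 8) = ((6 + 2*121)*59)*5 = ((6 + 242)*59)*5 = (248*59)*5 = 14632*5 = 73160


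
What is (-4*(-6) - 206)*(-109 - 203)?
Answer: 56784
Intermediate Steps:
(-4*(-6) - 206)*(-109 - 203) = (24 - 206)*(-312) = -182*(-312) = 56784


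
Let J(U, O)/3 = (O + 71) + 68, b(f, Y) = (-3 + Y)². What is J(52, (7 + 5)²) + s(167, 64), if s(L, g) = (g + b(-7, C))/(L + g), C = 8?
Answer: 196208/231 ≈ 849.38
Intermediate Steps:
J(U, O) = 417 + 3*O (J(U, O) = 3*((O + 71) + 68) = 3*((71 + O) + 68) = 3*(139 + O) = 417 + 3*O)
s(L, g) = (25 + g)/(L + g) (s(L, g) = (g + (-3 + 8)²)/(L + g) = (g + 5²)/(L + g) = (g + 25)/(L + g) = (25 + g)/(L + g))
J(52, (7 + 5)²) + s(167, 64) = (417 + 3*(7 + 5)²) + (25 + 64)/(167 + 64) = (417 + 3*12²) + 89/231 = (417 + 3*144) + (1/231)*89 = (417 + 432) + 89/231 = 849 + 89/231 = 196208/231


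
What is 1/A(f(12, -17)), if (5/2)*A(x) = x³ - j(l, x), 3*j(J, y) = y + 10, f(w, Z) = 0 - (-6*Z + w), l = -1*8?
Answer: -15/8889056 ≈ -1.6875e-6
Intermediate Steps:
l = -8
f(w, Z) = -w + 6*Z (f(w, Z) = 0 - (w - 6*Z) = 0 + (-w + 6*Z) = -w + 6*Z)
j(J, y) = 10/3 + y/3 (j(J, y) = (y + 10)/3 = (10 + y)/3 = 10/3 + y/3)
A(x) = -4/3 - 2*x/15 + 2*x³/5 (A(x) = 2*(x³ - (10/3 + x/3))/5 = 2*(x³ + (-10/3 - x/3))/5 = 2*(-10/3 + x³ - x/3)/5 = -4/3 - 2*x/15 + 2*x³/5)
1/A(f(12, -17)) = 1/(-4/3 - 2*(-1*12 + 6*(-17))/15 + 2*(-1*12 + 6*(-17))³/5) = 1/(-4/3 - 2*(-12 - 102)/15 + 2*(-12 - 102)³/5) = 1/(-4/3 - 2/15*(-114) + (⅖)*(-114)³) = 1/(-4/3 + 76/5 + (⅖)*(-1481544)) = 1/(-4/3 + 76/5 - 2963088/5) = 1/(-8889056/15) = -15/8889056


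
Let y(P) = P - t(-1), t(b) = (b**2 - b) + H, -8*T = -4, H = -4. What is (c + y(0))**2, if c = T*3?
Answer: 49/4 ≈ 12.250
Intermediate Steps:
T = 1/2 (T = -1/8*(-4) = 1/2 ≈ 0.50000)
c = 3/2 (c = (1/2)*3 = 3/2 ≈ 1.5000)
t(b) = -4 + b**2 - b (t(b) = (b**2 - b) - 4 = -4 + b**2 - b)
y(P) = 2 + P (y(P) = P - (-4 + (-1)**2 - 1*(-1)) = P - (-4 + 1 + 1) = P - 1*(-2) = P + 2 = 2 + P)
(c + y(0))**2 = (3/2 + (2 + 0))**2 = (3/2 + 2)**2 = (7/2)**2 = 49/4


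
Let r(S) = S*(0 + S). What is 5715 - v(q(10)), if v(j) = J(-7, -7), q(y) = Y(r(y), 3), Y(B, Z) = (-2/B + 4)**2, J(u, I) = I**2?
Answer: 5666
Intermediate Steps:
r(S) = S**2 (r(S) = S*S = S**2)
Y(B, Z) = (4 - 2/B)**2
q(y) = 4*(-1 + 2*y**2)**2/y**4 (q(y) = 4*(-1 + 2*y**2)**2/(y**2)**2 = 4*(-1 + 2*y**2)**2/y**4)
v(j) = 49 (v(j) = (-7)**2 = 49)
5715 - v(q(10)) = 5715 - 1*49 = 5715 - 49 = 5666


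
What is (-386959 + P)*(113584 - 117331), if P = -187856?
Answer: 2153831805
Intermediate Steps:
(-386959 + P)*(113584 - 117331) = (-386959 - 187856)*(113584 - 117331) = -574815*(-3747) = 2153831805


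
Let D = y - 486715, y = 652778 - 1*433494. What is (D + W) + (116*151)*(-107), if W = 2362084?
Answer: 220441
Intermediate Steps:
y = 219284 (y = 652778 - 433494 = 219284)
D = -267431 (D = 219284 - 486715 = -267431)
(D + W) + (116*151)*(-107) = (-267431 + 2362084) + (116*151)*(-107) = 2094653 + 17516*(-107) = 2094653 - 1874212 = 220441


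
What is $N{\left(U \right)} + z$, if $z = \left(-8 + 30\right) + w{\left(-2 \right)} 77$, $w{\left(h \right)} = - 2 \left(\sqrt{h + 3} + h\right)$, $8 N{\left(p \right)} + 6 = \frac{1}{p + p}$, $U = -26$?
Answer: $\frac{72903}{416} \approx 175.25$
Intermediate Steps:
$N{\left(p \right)} = - \frac{3}{4} + \frac{1}{16 p}$ ($N{\left(p \right)} = - \frac{3}{4} + \frac{1}{8 \left(p + p\right)} = - \frac{3}{4} + \frac{1}{8 \cdot 2 p} = - \frac{3}{4} + \frac{\frac{1}{2} \frac{1}{p}}{8} = - \frac{3}{4} + \frac{1}{16 p}$)
$w{\left(h \right)} = - 2 h - 2 \sqrt{3 + h}$ ($w{\left(h \right)} = - 2 \left(\sqrt{3 + h} + h\right) = - 2 \left(h + \sqrt{3 + h}\right) = - 2 h - 2 \sqrt{3 + h}$)
$z = 176$ ($z = \left(-8 + 30\right) + \left(\left(-2\right) \left(-2\right) - 2 \sqrt{3 - 2}\right) 77 = 22 + \left(4 - 2 \sqrt{1}\right) 77 = 22 + \left(4 - 2\right) 77 = 22 + 2 \cdot 77 = 22 + 154 = 176$)
$N{\left(U \right)} + z = \frac{1 - -312}{16 \left(-26\right)} + 176 = \frac{1}{16} \left(- \frac{1}{26}\right) \left(1 + 312\right) + 176 = \frac{1}{16} \left(- \frac{1}{26}\right) 313 + 176 = - \frac{313}{416} + 176 = \frac{72903}{416}$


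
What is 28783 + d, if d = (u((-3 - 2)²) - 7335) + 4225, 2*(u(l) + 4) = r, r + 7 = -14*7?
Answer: 51233/2 ≈ 25617.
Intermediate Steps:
r = -105 (r = -7 - 14*7 = -7 - 98 = -105)
u(l) = -113/2 (u(l) = -4 + (½)*(-105) = -4 - 105/2 = -113/2)
d = -6333/2 (d = (-113/2 - 7335) + 4225 = -14783/2 + 4225 = -6333/2 ≈ -3166.5)
28783 + d = 28783 - 6333/2 = 51233/2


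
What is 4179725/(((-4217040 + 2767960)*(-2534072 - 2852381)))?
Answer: 835945/1561080262648 ≈ 5.3549e-7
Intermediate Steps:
4179725/(((-4217040 + 2767960)*(-2534072 - 2852381))) = 4179725/((-1449080*(-5386453))) = 4179725/7805401313240 = 4179725*(1/7805401313240) = 835945/1561080262648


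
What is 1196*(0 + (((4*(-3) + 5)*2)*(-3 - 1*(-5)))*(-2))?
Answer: 66976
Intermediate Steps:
1196*(0 + (((4*(-3) + 5)*2)*(-3 - 1*(-5)))*(-2)) = 1196*(0 + (((-12 + 5)*2)*(-3 + 5))*(-2)) = 1196*(0 + (-7*2*2)*(-2)) = 1196*(0 - 14*2*(-2)) = 1196*(0 - 28*(-2)) = 1196*(0 + 56) = 1196*56 = 66976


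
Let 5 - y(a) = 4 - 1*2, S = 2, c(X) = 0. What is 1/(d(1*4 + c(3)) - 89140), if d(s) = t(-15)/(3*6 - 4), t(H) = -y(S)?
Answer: -14/1247963 ≈ -1.1218e-5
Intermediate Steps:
y(a) = 3 (y(a) = 5 - (4 - 1*2) = 5 - (4 - 2) = 5 - 1*2 = 5 - 2 = 3)
t(H) = -3 (t(H) = -1*3 = -3)
d(s) = -3/14 (d(s) = -3/(3*6 - 4) = -3/(18 - 4) = -3/14)
1/(d(1*4 + c(3)) - 89140) = 1/(-3/14 - 89140) = 1/(-1247963/14) = -14/1247963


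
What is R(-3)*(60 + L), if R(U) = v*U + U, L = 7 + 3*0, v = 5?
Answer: -1206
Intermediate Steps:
L = 7 (L = 7 + 0 = 7)
R(U) = 6*U (R(U) = 5*U + U = 6*U)
R(-3)*(60 + L) = (6*(-3))*(60 + 7) = -18*67 = -1206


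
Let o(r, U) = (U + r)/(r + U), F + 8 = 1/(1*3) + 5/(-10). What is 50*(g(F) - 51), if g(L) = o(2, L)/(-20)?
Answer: -5105/2 ≈ -2552.5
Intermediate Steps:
F = -49/6 (F = -8 + (1/(1*3) + 5/(-10)) = -8 + (1*(1/3) + 5*(-1/10)) = -8 + (1/3 - 1/2) = -8 - 1/6 = -49/6 ≈ -8.1667)
o(r, U) = 1 (o(r, U) = (U + r)/(U + r) = 1)
g(L) = -1/20 (g(L) = 1/(-20) = 1*(-1/20) = -1/20)
50*(g(F) - 51) = 50*(-1/20 - 51) = 50*(-1021/20) = -5105/2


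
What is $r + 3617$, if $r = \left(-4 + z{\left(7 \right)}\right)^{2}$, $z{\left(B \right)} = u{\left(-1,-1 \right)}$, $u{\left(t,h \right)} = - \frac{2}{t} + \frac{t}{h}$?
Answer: $3618$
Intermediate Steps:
$z{\left(B \right)} = 3$ ($z{\left(B \right)} = - \frac{2}{-1} - \frac{1}{-1} = \left(-2\right) \left(-1\right) - -1 = 2 + 1 = 3$)
$r = 1$ ($r = \left(-4 + 3\right)^{2} = \left(-1\right)^{2} = 1$)
$r + 3617 = 1 + 3617 = 3618$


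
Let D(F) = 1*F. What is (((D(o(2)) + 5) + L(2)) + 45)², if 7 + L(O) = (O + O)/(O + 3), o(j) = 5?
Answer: 59536/25 ≈ 2381.4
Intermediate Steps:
D(F) = F
L(O) = -7 + 2*O/(3 + O) (L(O) = -7 + (O + O)/(O + 3) = -7 + (2*O)/(3 + O) = -7 + 2*O/(3 + O))
(((D(o(2)) + 5) + L(2)) + 45)² = (((5 + 5) + (-21 - 5*2)/(3 + 2)) + 45)² = ((10 + (-21 - 10)/5) + 45)² = ((10 + (⅕)*(-31)) + 45)² = ((10 - 31/5) + 45)² = (19/5 + 45)² = (244/5)² = 59536/25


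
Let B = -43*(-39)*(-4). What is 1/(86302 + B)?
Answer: 1/79594 ≈ 1.2564e-5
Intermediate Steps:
B = -6708 (B = 1677*(-4) = -6708)
1/(86302 + B) = 1/(86302 - 6708) = 1/79594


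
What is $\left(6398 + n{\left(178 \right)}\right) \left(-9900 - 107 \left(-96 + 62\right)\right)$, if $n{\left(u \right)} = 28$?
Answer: $-40239612$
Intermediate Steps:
$\left(6398 + n{\left(178 \right)}\right) \left(-9900 - 107 \left(-96 + 62\right)\right) = \left(6398 + 28\right) \left(-9900 - 107 \left(-96 + 62\right)\right) = 6426 \left(-9900 - -3638\right) = 6426 \left(-9900 + 3638\right) = 6426 \left(-6262\right) = -40239612$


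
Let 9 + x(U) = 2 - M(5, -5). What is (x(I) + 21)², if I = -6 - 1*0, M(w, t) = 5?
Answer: 81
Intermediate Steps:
I = -6 (I = -6 + 0 = -6)
x(U) = -12 (x(U) = -9 + (2 - 1*5) = -9 + (2 - 5) = -9 - 3 = -12)
(x(I) + 21)² = (-12 + 21)² = 9² = 81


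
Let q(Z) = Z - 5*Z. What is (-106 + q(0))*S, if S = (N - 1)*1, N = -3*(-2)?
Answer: -530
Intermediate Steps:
N = 6
q(Z) = -4*Z
S = 5 (S = (6 - 1)*1 = 5*1 = 5)
(-106 + q(0))*S = (-106 - 4*0)*5 = (-106 + 0)*5 = -106*5 = -530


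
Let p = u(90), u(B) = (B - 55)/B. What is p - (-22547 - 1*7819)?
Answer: 546595/18 ≈ 30366.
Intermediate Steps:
u(B) = (-55 + B)/B
p = 7/18 (p = (-55 + 90)/90 = (1/90)*35 = 7/18 ≈ 0.38889)
p - (-22547 - 1*7819) = 7/18 - (-22547 - 1*7819) = 7/18 - (-22547 - 7819) = 7/18 - 1*(-30366) = 7/18 + 30366 = 546595/18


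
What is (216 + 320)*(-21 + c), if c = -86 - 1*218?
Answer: -174200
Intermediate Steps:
c = -304 (c = -86 - 218 = -304)
(216 + 320)*(-21 + c) = (216 + 320)*(-21 - 304) = 536*(-325) = -174200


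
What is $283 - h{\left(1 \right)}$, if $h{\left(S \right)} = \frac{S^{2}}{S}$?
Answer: $282$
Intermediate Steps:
$h{\left(S \right)} = S$
$283 - h{\left(1 \right)} = 283 - 1 = 282$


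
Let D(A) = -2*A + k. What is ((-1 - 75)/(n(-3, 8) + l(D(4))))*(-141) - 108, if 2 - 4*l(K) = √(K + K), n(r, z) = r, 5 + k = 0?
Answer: 12*(-9*√26 + 3662*I)/(√26 - 10*I) ≈ -3509.9 + 1734.6*I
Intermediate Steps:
k = -5 (k = -5 + 0 = -5)
D(A) = -5 - 2*A (D(A) = -2*A - 5 = -5 - 2*A)
l(K) = ½ - √2*√K/4 (l(K) = ½ - √(K + K)/4 = ½ - √2*√K/4)
((-1 - 75)/(n(-3, 8) + l(D(4))))*(-141) - 108 = ((-1 - 75)/(-3 + (½ - √2*√(-5 - 2*4)/4)))*(-141) - 108 = -76/(-3 + (½ - √2*√(-5 - 8)/4))*(-141) - 108 = -76/(-3 + (½ - √2*√(-13)/4))*(-141) - 108 = -76/(-3 + (½ - √2*I*√13/4))*(-141) - 108 = -76/(-3 + (½ - I*√26/4))*(-141) - 108 = -76/(-5/2 - I*√26/4)*(-141) - 108 = 10716/(-5/2 - I*√26/4) - 108 = -108 + 10716/(-5/2 - I*√26/4)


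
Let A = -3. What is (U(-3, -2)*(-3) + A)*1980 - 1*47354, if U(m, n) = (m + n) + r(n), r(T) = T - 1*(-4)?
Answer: -35474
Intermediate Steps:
r(T) = 4 + T (r(T) = T + 4 = 4 + T)
U(m, n) = 4 + m + 2*n (U(m, n) = (m + n) + (4 + n) = 4 + m + 2*n)
(U(-3, -2)*(-3) + A)*1980 - 1*47354 = ((4 - 3 + 2*(-2))*(-3) - 3)*1980 - 1*47354 = ((4 - 3 - 4)*(-3) - 3)*1980 - 47354 = (-3*(-3) - 3)*1980 - 47354 = (9 - 3)*1980 - 47354 = 6*1980 - 47354 = 11880 - 47354 = -35474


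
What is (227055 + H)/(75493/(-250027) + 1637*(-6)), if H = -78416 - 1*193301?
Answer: 11166705874/2455840687 ≈ 4.5470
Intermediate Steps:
H = -271717 (H = -78416 - 193301 = -271717)
(227055 + H)/(75493/(-250027) + 1637*(-6)) = (227055 - 271717)/(75493/(-250027) + 1637*(-6)) = -44662/(75493*(-1/250027) - 9822) = -44662/(-75493/250027 - 9822) = -44662/(-2455840687/250027) = -44662*(-250027/2455840687) = 11166705874/2455840687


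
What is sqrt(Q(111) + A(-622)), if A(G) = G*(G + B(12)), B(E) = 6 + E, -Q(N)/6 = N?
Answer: sqrt(375022) ≈ 612.39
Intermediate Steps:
Q(N) = -6*N
A(G) = G*(18 + G) (A(G) = G*(G + (6 + 12)) = G*(G + 18) = G*(18 + G))
sqrt(Q(111) + A(-622)) = sqrt(-6*111 - 622*(18 - 622)) = sqrt(-666 - 622*(-604)) = sqrt(-666 + 375688) = sqrt(375022)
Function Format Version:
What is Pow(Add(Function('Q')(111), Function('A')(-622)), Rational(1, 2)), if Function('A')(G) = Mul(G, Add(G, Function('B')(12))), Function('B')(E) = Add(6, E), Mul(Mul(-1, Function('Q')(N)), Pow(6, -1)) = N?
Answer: Pow(375022, Rational(1, 2)) ≈ 612.39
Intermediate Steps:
Function('Q')(N) = Mul(-6, N)
Function('A')(G) = Mul(G, Add(18, G)) (Function('A')(G) = Mul(G, Add(G, Add(6, 12))) = Mul(G, Add(G, 18)) = Mul(G, Add(18, G)))
Pow(Add(Function('Q')(111), Function('A')(-622)), Rational(1, 2)) = Pow(Add(Mul(-6, 111), Mul(-622, Add(18, -622))), Rational(1, 2)) = Pow(Add(-666, Mul(-622, -604)), Rational(1, 2)) = Pow(Add(-666, 375688), Rational(1, 2)) = Pow(375022, Rational(1, 2))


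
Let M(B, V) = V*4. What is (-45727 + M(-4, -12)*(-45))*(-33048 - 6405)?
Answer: 1718848851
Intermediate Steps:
M(B, V) = 4*V
(-45727 + M(-4, -12)*(-45))*(-33048 - 6405) = (-45727 + (4*(-12))*(-45))*(-33048 - 6405) = (-45727 - 48*(-45))*(-39453) = (-45727 + 2160)*(-39453) = -43567*(-39453) = 1718848851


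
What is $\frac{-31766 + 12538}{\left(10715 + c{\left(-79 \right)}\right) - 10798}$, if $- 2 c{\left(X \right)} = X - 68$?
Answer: $2024$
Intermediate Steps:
$c{\left(X \right)} = 34 - \frac{X}{2}$ ($c{\left(X \right)} = - \frac{X - 68}{2} = - \frac{-68 + X}{2} = 34 - \frac{X}{2}$)
$\frac{-31766 + 12538}{\left(10715 + c{\left(-79 \right)}\right) - 10798} = \frac{-31766 + 12538}{\left(10715 + \left(34 - - \frac{79}{2}\right)\right) - 10798} = - \frac{19228}{\left(10715 + \left(34 + \frac{79}{2}\right)\right) - 10798} = - \frac{19228}{\left(10715 + \frac{147}{2}\right) - 10798} = - \frac{19228}{\frac{21577}{2} - 10798} = - \frac{19228}{- \frac{19}{2}} = \left(-19228\right) \left(- \frac{2}{19}\right) = 2024$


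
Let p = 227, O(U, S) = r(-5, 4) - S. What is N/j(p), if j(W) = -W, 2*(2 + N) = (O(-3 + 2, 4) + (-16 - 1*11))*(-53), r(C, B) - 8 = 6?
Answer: -897/454 ≈ -1.9758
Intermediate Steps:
r(C, B) = 14 (r(C, B) = 8 + 6 = 14)
O(U, S) = 14 - S
N = 897/2 (N = -2 + (((14 - 1*4) + (-16 - 1*11))*(-53))/2 = -2 + (((14 - 4) + (-16 - 11))*(-53))/2 = -2 + ((10 - 27)*(-53))/2 = -2 + (-17*(-53))/2 = -2 + (½)*901 = -2 + 901/2 = 897/2 ≈ 448.50)
N/j(p) = 897/(2*((-1*227))) = (897/2)/(-227) = (897/2)*(-1/227) = -897/454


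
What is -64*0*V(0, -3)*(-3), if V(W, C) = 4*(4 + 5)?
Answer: 0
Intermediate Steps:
V(W, C) = 36 (V(W, C) = 4*9 = 36)
-64*0*V(0, -3)*(-3) = -64*0*36*(-3) = -0*(-3) = -64*0 = 0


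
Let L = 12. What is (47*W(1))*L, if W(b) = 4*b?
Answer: 2256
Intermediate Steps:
(47*W(1))*L = (47*(4*1))*12 = (47*4)*12 = 188*12 = 2256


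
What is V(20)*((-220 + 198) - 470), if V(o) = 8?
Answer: -3936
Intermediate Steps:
V(20)*((-220 + 198) - 470) = 8*((-220 + 198) - 470) = 8*(-22 - 470) = 8*(-492) = -3936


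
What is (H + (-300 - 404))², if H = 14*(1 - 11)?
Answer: 712336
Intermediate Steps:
H = -140 (H = 14*(-10) = -140)
(H + (-300 - 404))² = (-140 + (-300 - 404))² = (-140 - 704)² = (-844)² = 712336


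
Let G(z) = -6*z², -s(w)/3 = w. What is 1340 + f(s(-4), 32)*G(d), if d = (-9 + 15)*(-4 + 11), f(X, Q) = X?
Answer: -125668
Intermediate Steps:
s(w) = -3*w
d = 42 (d = 6*7 = 42)
1340 + f(s(-4), 32)*G(d) = 1340 + (-3*(-4))*(-6*42²) = 1340 + 12*(-6*1764) = 1340 + 12*(-10584) = 1340 - 127008 = -125668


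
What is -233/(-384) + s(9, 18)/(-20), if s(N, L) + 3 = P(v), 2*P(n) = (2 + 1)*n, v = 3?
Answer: 1021/1920 ≈ 0.53177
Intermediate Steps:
P(n) = 3*n/2 (P(n) = ((2 + 1)*n)/2 = (3*n)/2 = 3*n/2)
s(N, L) = 3/2 (s(N, L) = -3 + (3/2)*3 = -3 + 9/2 = 3/2)
-233/(-384) + s(9, 18)/(-20) = -233/(-384) + (3/2)/(-20) = -233*(-1/384) + (3/2)*(-1/20) = 233/384 - 3/40 = 1021/1920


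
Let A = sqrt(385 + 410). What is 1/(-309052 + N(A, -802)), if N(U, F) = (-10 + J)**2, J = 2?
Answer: -1/308988 ≈ -3.2364e-6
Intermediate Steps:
A = sqrt(795) ≈ 28.196
N(U, F) = 64 (N(U, F) = (-10 + 2)**2 = (-8)**2 = 64)
1/(-309052 + N(A, -802)) = 1/(-309052 + 64) = 1/(-308988) = -1/308988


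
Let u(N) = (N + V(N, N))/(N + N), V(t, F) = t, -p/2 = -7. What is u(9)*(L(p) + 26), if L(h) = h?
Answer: 40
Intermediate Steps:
p = 14 (p = -2*(-7) = 14)
u(N) = 1 (u(N) = (N + N)/(N + N) = (2*N)/((2*N)) = (2*N)*(1/(2*N)) = 1)
u(9)*(L(p) + 26) = 1*(14 + 26) = 1*40 = 40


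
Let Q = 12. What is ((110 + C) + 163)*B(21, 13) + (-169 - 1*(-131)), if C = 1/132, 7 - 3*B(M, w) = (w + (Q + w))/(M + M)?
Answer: 1074182/2079 ≈ 516.68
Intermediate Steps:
B(M, w) = 7/3 - (12 + 2*w)/(6*M) (B(M, w) = 7/3 - (w + (12 + w))/(3*(M + M)) = 7/3 - (12 + 2*w)/(3*(2*M)) = 7/3 - (12 + 2*w)*1/(2*M)/3 = 7/3 - (12 + 2*w)/(6*M))
C = 1/132 ≈ 0.0075758
((110 + C) + 163)*B(21, 13) + (-169 - 1*(-131)) = ((110 + 1/132) + 163)*((⅓)*(-6 - 1*13 + 7*21)/21) + (-169 - 1*(-131)) = (14521/132 + 163)*((⅓)*(1/21)*(-6 - 13 + 147)) + (-169 + 131) = 36037*((⅓)*(1/21)*128)/132 - 38 = (36037/132)*(128/63) - 38 = 1153184/2079 - 38 = 1074182/2079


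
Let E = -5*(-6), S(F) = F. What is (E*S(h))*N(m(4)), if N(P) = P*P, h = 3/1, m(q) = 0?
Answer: 0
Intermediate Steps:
h = 3 (h = 3*1 = 3)
N(P) = P²
E = 30
(E*S(h))*N(m(4)) = (30*3)*0² = 90*0 = 0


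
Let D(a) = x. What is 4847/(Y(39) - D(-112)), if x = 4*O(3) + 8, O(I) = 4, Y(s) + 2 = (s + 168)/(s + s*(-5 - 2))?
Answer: -126022/699 ≈ -180.29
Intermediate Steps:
Y(s) = -2 - (168 + s)/(6*s) (Y(s) = -2 + (s + 168)/(s + s*(-5 - 2)) = -2 + (168 + s)/(s + s*(-7)) = -2 + (168 + s)/(s - 7*s) = -2 + (168 + s)/((-6*s)) = -2 + (168 + s)*(-1/(6*s)) = -2 - (168 + s)/(6*s))
x = 24 (x = 4*4 + 8 = 16 + 8 = 24)
D(a) = 24
4847/(Y(39) - D(-112)) = 4847/((-13/6 - 28/39) - 1*24) = 4847/((-13/6 - 28*1/39) - 24) = 4847/((-13/6 - 28/39) - 24) = 4847/(-75/26 - 24) = 4847/(-699/26) = 4847*(-26/699) = -126022/699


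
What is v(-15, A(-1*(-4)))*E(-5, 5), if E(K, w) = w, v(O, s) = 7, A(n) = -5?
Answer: 35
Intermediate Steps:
v(-15, A(-1*(-4)))*E(-5, 5) = 7*5 = 35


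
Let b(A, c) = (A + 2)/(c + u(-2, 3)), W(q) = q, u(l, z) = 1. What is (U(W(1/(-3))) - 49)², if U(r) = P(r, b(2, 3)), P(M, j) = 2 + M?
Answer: 20164/9 ≈ 2240.4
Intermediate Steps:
b(A, c) = (2 + A)/(1 + c) (b(A, c) = (A + 2)/(c + 1) = (2 + A)/(1 + c))
U(r) = 2 + r
(U(W(1/(-3))) - 49)² = ((2 + 1/(-3)) - 49)² = ((2 - ⅓) - 49)² = (5/3 - 49)² = (-142/3)² = 20164/9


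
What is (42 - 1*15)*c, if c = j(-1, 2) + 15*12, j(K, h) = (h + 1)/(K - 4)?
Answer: 24219/5 ≈ 4843.8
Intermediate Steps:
j(K, h) = (1 + h)/(-4 + K)
c = 897/5 (c = (1 + 2)/(-4 - 1) + 15*12 = 3/(-5) + 180 = -1/5*3 + 180 = -3/5 + 180 = 897/5 ≈ 179.40)
(42 - 1*15)*c = (42 - 1*15)*(897/5) = (42 - 15)*(897/5) = 27*(897/5) = 24219/5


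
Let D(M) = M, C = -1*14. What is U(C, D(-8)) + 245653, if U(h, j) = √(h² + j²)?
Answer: 245653 + 2*√65 ≈ 2.4567e+5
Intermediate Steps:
C = -14
U(C, D(-8)) + 245653 = √((-14)² + (-8)²) + 245653 = √(196 + 64) + 245653 = √260 + 245653 = 2*√65 + 245653 = 245653 + 2*√65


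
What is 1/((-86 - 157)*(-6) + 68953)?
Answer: 1/70411 ≈ 1.4202e-5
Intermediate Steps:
1/((-86 - 157)*(-6) + 68953) = 1/(-243*(-6) + 68953) = 1/(1458 + 68953) = 1/70411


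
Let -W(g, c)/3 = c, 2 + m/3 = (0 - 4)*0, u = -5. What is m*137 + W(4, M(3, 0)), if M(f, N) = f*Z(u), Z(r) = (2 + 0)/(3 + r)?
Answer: -813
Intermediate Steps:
Z(r) = 2/(3 + r)
m = -6 (m = -6 + 3*((0 - 4)*0) = -6 + 3*(-4*0) = -6 + 3*0 = -6 + 0 = -6)
M(f, N) = -f (M(f, N) = f*(2/(3 - 5)) = f*(2/(-2)) = f*(2*(-½)) = f*(-1) = -f)
W(g, c) = -3*c
m*137 + W(4, M(3, 0)) = -6*137 - (-3)*3 = -822 - 3*(-3) = -822 + 9 = -813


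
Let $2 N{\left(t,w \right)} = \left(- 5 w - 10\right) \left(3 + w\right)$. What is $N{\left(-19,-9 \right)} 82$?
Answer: $-8610$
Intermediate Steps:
$N{\left(t,w \right)} = \frac{\left(-10 - 5 w\right) \left(3 + w\right)}{2}$ ($N{\left(t,w \right)} = \frac{\left(- 5 w - 10\right) \left(3 + w\right)}{2} = \frac{\left(-10 - 5 w\right) \left(3 + w\right)}{2}$)
$N{\left(-19,-9 \right)} 82 = \left(-15 - - \frac{225}{2} - \frac{5 \left(-9\right)^{2}}{2}\right) 82 = \left(-15 + \frac{225}{2} - \frac{405}{2}\right) 82 = \left(-105\right) 82 = -8610$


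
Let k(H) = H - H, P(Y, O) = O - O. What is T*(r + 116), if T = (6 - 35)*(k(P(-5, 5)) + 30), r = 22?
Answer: -120060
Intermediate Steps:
P(Y, O) = 0
k(H) = 0
T = -870 (T = (6 - 35)*(0 + 30) = -29*30 = -870)
T*(r + 116) = -870*(22 + 116) = -870*138 = -120060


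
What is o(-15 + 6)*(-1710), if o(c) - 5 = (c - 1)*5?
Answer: 76950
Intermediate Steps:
o(c) = 5*c (o(c) = 5 + (c - 1)*5 = 5 + (-1 + c)*5 = 5 + (-5 + 5*c) = 5*c)
o(-15 + 6)*(-1710) = (5*(-15 + 6))*(-1710) = (5*(-9))*(-1710) = -45*(-1710) = 76950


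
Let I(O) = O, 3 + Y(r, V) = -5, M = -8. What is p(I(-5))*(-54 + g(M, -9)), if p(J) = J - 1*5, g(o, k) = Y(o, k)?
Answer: 620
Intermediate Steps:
Y(r, V) = -8 (Y(r, V) = -3 - 5 = -8)
g(o, k) = -8
p(J) = -5 + J (p(J) = J - 5 = -5 + J)
p(I(-5))*(-54 + g(M, -9)) = (-5 - 5)*(-54 - 8) = -10*(-62) = 620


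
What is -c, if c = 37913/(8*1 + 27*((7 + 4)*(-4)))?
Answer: 37913/1180 ≈ 32.130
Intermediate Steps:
c = -37913/1180 (c = 37913/(8 + 27*(11*(-4))) = 37913/(8 + 27*(-44)) = 37913/(8 - 1188) = 37913/(-1180) = 37913*(-1/1180) = -37913/1180 ≈ -32.130)
-c = -1*(-37913/1180) = 37913/1180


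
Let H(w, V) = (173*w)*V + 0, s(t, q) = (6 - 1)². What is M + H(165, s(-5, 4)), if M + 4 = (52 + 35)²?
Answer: 721190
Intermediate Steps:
s(t, q) = 25 (s(t, q) = 5² = 25)
H(w, V) = 173*V*w (H(w, V) = 173*V*w + 0 = 173*V*w)
M = 7565 (M = -4 + (52 + 35)² = -4 + 87² = -4 + 7569 = 7565)
M + H(165, s(-5, 4)) = 7565 + 173*25*165 = 7565 + 713625 = 721190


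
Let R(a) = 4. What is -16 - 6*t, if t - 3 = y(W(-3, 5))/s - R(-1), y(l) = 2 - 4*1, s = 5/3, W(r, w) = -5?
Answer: -14/5 ≈ -2.8000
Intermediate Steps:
s = 5/3 (s = 5*(⅓) = 5/3 ≈ 1.6667)
y(l) = -2 (y(l) = 2 - 4 = -2)
t = -11/5 (t = 3 + (-2/5/3 - 1*4) = 3 + (-2*⅗ - 4) = 3 + (-6/5 - 4) = 3 - 26/5 = -11/5 ≈ -2.2000)
-16 - 6*t = -16 - 6*(-11/5) = -16 + 66/5 = -14/5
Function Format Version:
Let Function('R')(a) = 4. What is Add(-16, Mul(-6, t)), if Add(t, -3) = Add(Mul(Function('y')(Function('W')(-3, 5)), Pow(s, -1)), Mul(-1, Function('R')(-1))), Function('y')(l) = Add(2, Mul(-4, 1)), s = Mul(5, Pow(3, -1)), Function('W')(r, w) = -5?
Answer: Rational(-14, 5) ≈ -2.8000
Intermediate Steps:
s = Rational(5, 3) (s = Mul(5, Rational(1, 3)) = Rational(5, 3) ≈ 1.6667)
Function('y')(l) = -2 (Function('y')(l) = Add(2, -4) = -2)
t = Rational(-11, 5) (t = Add(3, Add(Mul(-2, Pow(Rational(5, 3), -1)), Mul(-1, 4))) = Add(3, Add(Mul(-2, Rational(3, 5)), -4)) = Add(3, Add(Rational(-6, 5), -4)) = Add(3, Rational(-26, 5)) = Rational(-11, 5) ≈ -2.2000)
Add(-16, Mul(-6, t)) = Add(-16, Mul(-6, Rational(-11, 5))) = Add(-16, Rational(66, 5)) = Rational(-14, 5)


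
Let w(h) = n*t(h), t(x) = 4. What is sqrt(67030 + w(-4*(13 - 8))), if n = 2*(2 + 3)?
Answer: sqrt(67070) ≈ 258.98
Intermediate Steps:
n = 10 (n = 2*5 = 10)
w(h) = 40 (w(h) = 10*4 = 40)
sqrt(67030 + w(-4*(13 - 8))) = sqrt(67030 + 40) = sqrt(67070)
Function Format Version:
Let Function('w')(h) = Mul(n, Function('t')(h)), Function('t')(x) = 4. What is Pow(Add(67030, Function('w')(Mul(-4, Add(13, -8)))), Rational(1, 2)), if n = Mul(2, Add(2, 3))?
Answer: Pow(67070, Rational(1, 2)) ≈ 258.98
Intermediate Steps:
n = 10 (n = Mul(2, 5) = 10)
Function('w')(h) = 40 (Function('w')(h) = Mul(10, 4) = 40)
Pow(Add(67030, Function('w')(Mul(-4, Add(13, -8)))), Rational(1, 2)) = Pow(Add(67030, 40), Rational(1, 2)) = Pow(67070, Rational(1, 2))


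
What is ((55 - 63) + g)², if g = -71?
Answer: 6241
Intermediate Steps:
((55 - 63) + g)² = ((55 - 63) - 71)² = (-8 - 71)² = (-79)² = 6241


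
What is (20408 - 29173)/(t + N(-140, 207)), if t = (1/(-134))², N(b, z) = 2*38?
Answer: -157384340/1364657 ≈ -115.33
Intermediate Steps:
N(b, z) = 76
t = 1/17956 (t = (-1/134)² = 1/17956 ≈ 5.5692e-5)
(20408 - 29173)/(t + N(-140, 207)) = (20408 - 29173)/(1/17956 + 76) = -8765/1364657/17956 = -8765*17956/1364657 = -157384340/1364657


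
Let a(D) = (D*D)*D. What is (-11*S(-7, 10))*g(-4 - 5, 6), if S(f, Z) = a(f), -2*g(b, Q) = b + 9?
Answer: 0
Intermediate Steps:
g(b, Q) = -9/2 - b/2 (g(b, Q) = -(b + 9)/2 = -(9 + b)/2 = -9/2 - b/2)
a(D) = D³ (a(D) = D²*D = D³)
S(f, Z) = f³
(-11*S(-7, 10))*g(-4 - 5, 6) = (-11*(-7)³)*(-9/2 - (-4 - 5)/2) = (-11*(-343))*(-9/2 - ½*(-9)) = 3773*(-9/2 + 9/2) = 3773*0 = 0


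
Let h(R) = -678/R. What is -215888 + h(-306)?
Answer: -11010175/51 ≈ -2.1589e+5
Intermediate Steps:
-215888 + h(-306) = -215888 - 678/(-306) = -215888 - 678*(-1/306) = -215888 + 113/51 = -11010175/51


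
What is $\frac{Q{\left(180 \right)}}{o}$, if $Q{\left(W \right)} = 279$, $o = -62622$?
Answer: $- \frac{31}{6958} \approx -0.0044553$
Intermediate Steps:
$\frac{Q{\left(180 \right)}}{o} = \frac{279}{-62622} = 279 \left(- \frac{1}{62622}\right) = - \frac{31}{6958}$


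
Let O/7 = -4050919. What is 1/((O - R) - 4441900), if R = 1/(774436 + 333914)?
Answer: -1108350/36352032380551 ≈ -3.0489e-8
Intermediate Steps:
O = -28356433 (O = 7*(-4050919) = -28356433)
R = 1/1108350 ≈ 9.0224e-7
1/((O - R) - 4441900) = 1/((-28356433 - 1*1/1108350) - 4441900) = 1/((-28356433 - 1/1108350) - 4441900) = 1/(-31428852515551/1108350 - 4441900) = 1/(-36352032380551/1108350) = -1108350/36352032380551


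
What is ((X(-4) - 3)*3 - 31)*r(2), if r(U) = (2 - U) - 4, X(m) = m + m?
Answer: 256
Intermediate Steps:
X(m) = 2*m
r(U) = -2 - U
((X(-4) - 3)*3 - 31)*r(2) = ((2*(-4) - 3)*3 - 31)*(-2 - 1*2) = ((-8 - 3)*3 - 31)*(-2 - 2) = (-11*3 - 31)*(-4) = (-33 - 31)*(-4) = -64*(-4) = 256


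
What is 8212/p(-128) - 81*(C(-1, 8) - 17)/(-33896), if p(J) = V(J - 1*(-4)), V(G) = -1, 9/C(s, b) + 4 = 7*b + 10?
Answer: -908317351/110608 ≈ -8212.0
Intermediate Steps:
C(s, b) = 9/(6 + 7*b) (C(s, b) = 9/(-4 + (7*b + 10)) = 9/(-4 + (10 + 7*b)) = 9/(6 + 7*b))
p(J) = -1
8212/p(-128) - 81*(C(-1, 8) - 17)/(-33896) = 8212/(-1) - 81*(9/(6 + 7*8) - 17)/(-33896) = 8212*(-1) - 81*(9/(6 + 56) - 17)*(-1/33896) = -8212 - 81*(9/62 - 17)*(-1/33896) = -8212 - 81*(-1045/62)*(-1/33896) = -8212 + (84645/62)*(-1/33896) = -8212 - 4455/110608 = -908317351/110608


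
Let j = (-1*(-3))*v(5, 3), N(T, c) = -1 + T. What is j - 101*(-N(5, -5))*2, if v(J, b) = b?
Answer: 817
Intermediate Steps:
j = 9 (j = -1*(-3)*3 = 3*3 = 9)
j - 101*(-N(5, -5))*2 = 9 - 101*(-(-1 + 5))*2 = 9 - 101*(-1*4)*2 = 9 - (-404)*2 = 9 - 101*(-8) = 9 + 808 = 817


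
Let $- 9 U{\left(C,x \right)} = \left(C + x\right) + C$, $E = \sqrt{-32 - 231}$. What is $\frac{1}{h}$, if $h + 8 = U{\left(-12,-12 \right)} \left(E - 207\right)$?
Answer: $- \frac{209}{175776} - \frac{i \sqrt{263}}{175776} \approx -0.001189 - 9.2261 \cdot 10^{-5} i$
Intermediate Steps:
$E = i \sqrt{263}$ ($E = \sqrt{-263} = i \sqrt{263} \approx 16.217 i$)
$U{\left(C,x \right)} = - \frac{2 C}{9} - \frac{x}{9}$ ($U{\left(C,x \right)} = - \frac{\left(C + x\right) + C}{9} = - \frac{x + 2 C}{9} = - \frac{2 C}{9} - \frac{x}{9}$)
$h = -836 + 4 i \sqrt{263}$ ($h = -8 + \left(\left(- \frac{2}{9}\right) \left(-12\right) - - \frac{4}{3}\right) \left(i \sqrt{263} - 207\right) = -8 + \left(\frac{8}{3} + \frac{4}{3}\right) \left(-207 + i \sqrt{263}\right) = -8 + 4 \left(-207 + i \sqrt{263}\right) = -8 - \left(828 - 4 i \sqrt{263}\right) = -836 + 4 i \sqrt{263} \approx -836.0 + 64.869 i$)
$\frac{1}{h} = \frac{1}{-836 + 4 i \sqrt{263}}$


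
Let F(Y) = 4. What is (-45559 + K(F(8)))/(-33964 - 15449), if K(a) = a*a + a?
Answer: 3503/3801 ≈ 0.92160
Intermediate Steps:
K(a) = a + a² (K(a) = a² + a = a + a²)
(-45559 + K(F(8)))/(-33964 - 15449) = (-45559 + 4*(1 + 4))/(-33964 - 15449) = (-45559 + 4*5)/(-49413) = (-45559 + 20)*(-1/49413) = -45539*(-1/49413) = 3503/3801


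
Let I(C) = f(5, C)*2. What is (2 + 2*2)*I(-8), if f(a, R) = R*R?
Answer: 768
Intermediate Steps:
f(a, R) = R²
I(C) = 2*C² (I(C) = C²*2 = 2*C²)
(2 + 2*2)*I(-8) = (2 + 2*2)*(2*(-8)²) = (2 + 4)*(2*64) = 6*128 = 768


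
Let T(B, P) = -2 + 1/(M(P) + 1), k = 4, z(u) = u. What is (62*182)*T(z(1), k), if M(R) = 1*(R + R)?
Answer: -191828/9 ≈ -21314.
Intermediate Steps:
M(R) = 2*R (M(R) = 1*(2*R) = 2*R)
T(B, P) = -2 + 1/(1 + 2*P) (T(B, P) = -2 + 1/(2*P + 1) = -2 + 1/(1 + 2*P))
(62*182)*T(z(1), k) = (62*182)*((-1 - 4*4)/(1 + 2*4)) = 11284*((-1 - 16)/(1 + 8)) = 11284*(-17/9) = -191828/9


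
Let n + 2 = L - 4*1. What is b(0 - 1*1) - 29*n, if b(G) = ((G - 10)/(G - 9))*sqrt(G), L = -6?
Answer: 348 + 11*I/10 ≈ 348.0 + 1.1*I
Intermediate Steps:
n = -12 (n = -2 + (-6 - 4*1) = -2 + (-6 - 4) = -2 - 10 = -12)
b(G) = sqrt(G)*(-10 + G)/(-9 + G) (b(G) = ((-10 + G)/(-9 + G))*sqrt(G) = sqrt(G)*(-10 + G)/(-9 + G))
b(0 - 1*1) - 29*n = sqrt(0 - 1*1)*(-10 + (0 - 1*1))/(-9 + (0 - 1*1)) - 29*(-12) = sqrt(0 - 1)*(-10 + (0 - 1))/(-9 + (0 - 1)) + 348 = sqrt(-1)*(-10 - 1)/(-9 - 1) + 348 = I*(-11)/(-10) + 348 = I*(-1/10)*(-11) + 348 = 11*I/10 + 348 = 348 + 11*I/10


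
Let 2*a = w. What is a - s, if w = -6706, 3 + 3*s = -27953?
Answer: 17897/3 ≈ 5965.7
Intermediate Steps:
s = -27956/3 (s = -1 + (⅓)*(-27953) = -1 - 27953/3 = -27956/3 ≈ -9318.7)
a = -3353 (a = (½)*(-6706) = -3353)
a - s = -3353 - 1*(-27956/3) = -3353 + 27956/3 = 17897/3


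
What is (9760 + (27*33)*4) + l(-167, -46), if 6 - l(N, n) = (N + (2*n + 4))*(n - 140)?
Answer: -34100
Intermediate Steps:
l(N, n) = 6 - (-140 + n)*(4 + N + 2*n) (l(N, n) = 6 - (N + (2*n + 4))*(n - 140) = 6 - (N + (4 + 2*n))*(-140 + n) = 6 - (4 + N + 2*n)*(-140 + n) = 6 - (-140 + n)*(4 + N + 2*n))
(9760 + (27*33)*4) + l(-167, -46) = (9760 + (27*33)*4) + (566 - 2*(-46)² + 140*(-167) + 276*(-46) - 1*(-167)*(-46)) = (9760 + 891*4) + (566 - 2*2116 - 23380 - 12696 - 7682) = (9760 + 3564) + (566 - 4232 - 23380 - 12696 - 7682) = 13324 - 47424 = -34100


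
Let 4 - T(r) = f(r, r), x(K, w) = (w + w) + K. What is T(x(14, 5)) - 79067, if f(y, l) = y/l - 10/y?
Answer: -948763/12 ≈ -79064.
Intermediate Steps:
f(y, l) = -10/y + y/l
x(K, w) = K + 2*w (x(K, w) = 2*w + K = K + 2*w)
T(r) = 3 + 10/r (T(r) = 4 - (-10/r + r/r) = 4 - (-10/r + 1) = 4 - (1 - 10/r) = 4 + (-1 + 10/r) = 3 + 10/r)
T(x(14, 5)) - 79067 = (3 + 10/(14 + 2*5)) - 79067 = (3 + 10/(14 + 10)) - 79067 = (3 + 10/24) - 79067 = (3 + 10*(1/24)) - 79067 = (3 + 5/12) - 79067 = 41/12 - 79067 = -948763/12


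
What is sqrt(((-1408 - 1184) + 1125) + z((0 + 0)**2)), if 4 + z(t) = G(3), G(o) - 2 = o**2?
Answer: 2*I*sqrt(365) ≈ 38.21*I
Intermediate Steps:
G(o) = 2 + o**2
z(t) = 7 (z(t) = -4 + (2 + 3**2) = -4 + (2 + 9) = -4 + 11 = 7)
sqrt(((-1408 - 1184) + 1125) + z((0 + 0)**2)) = sqrt(((-1408 - 1184) + 1125) + 7) = sqrt((-2592 + 1125) + 7) = sqrt(-1467 + 7) = sqrt(-1460) = 2*I*sqrt(365)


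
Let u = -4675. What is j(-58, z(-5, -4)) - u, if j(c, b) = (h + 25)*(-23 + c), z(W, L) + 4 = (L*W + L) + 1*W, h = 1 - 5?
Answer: 2974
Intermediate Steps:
h = -4
z(W, L) = -4 + L + W + L*W (z(W, L) = -4 + ((L*W + L) + 1*W) = -4 + ((L + L*W) + W) = -4 + (L + W + L*W) = -4 + L + W + L*W)
j(c, b) = -483 + 21*c (j(c, b) = (-4 + 25)*(-23 + c) = 21*(-23 + c) = -483 + 21*c)
j(-58, z(-5, -4)) - u = (-483 + 21*(-58)) - 1*(-4675) = (-483 - 1218) + 4675 = -1701 + 4675 = 2974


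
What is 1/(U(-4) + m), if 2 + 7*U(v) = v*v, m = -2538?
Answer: -1/2536 ≈ -0.00039432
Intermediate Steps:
U(v) = -2/7 + v²/7 (U(v) = -2/7 + (v*v)/7 = -2/7 + v²/7)
1/(U(-4) + m) = 1/((-2/7 + (⅐)*(-4)²) - 2538) = 1/((-2/7 + (⅐)*16) - 2538) = 1/((-2/7 + 16/7) - 2538) = 1/(2 - 2538) = 1/(-2536) = -1/2536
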